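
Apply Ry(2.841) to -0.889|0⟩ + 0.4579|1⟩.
-0.5858|0⟩ - 0.8104|1⟩

Ry(2.841) = [[cos(θ/2), −sin(θ/2)], [sin(θ/2), cos(θ/2)]]; θ = 2.841, cos(θ/2) ≈ 0.149731, sin(θ/2) ≈ 0.988727.
With a = amp(|0⟩) = -0.889 and b = amp(|1⟩) = 0.4579:
new amp(|0⟩) = (0.149731)·a + (-0.988727)·b = -0.5858
new amp(|1⟩) = (0.988727)·a + (0.149731)·b = -0.8104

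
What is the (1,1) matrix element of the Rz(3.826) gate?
(-0.3356 + 0.942i)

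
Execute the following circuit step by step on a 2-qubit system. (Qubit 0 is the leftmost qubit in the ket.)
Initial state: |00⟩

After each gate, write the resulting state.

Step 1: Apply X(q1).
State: |01⟩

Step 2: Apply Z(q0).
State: |01⟩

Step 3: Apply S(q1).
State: i|01⟩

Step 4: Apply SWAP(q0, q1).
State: i|10⟩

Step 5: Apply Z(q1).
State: i|10⟩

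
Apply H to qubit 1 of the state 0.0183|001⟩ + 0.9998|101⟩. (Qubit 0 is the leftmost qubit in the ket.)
0.01294|001⟩ + 0.01294|011⟩ + 0.707|101⟩ + 0.707|111⟩

H on qubit 1 mixes each pair of kets that differ only in qubit 1: amplitudes (a, b) of (|…0…⟩, |…1…⟩) become ((a + b)/√2, (a − b)/√2). Kets absent from the input have amplitude 0.
(|001⟩, |011⟩): (a, b) = (0.0183, 0) → (0.01294, 0.01294)
(|101⟩, |111⟩): (a, b) = (0.9998, 0) → (0.707, 0.707)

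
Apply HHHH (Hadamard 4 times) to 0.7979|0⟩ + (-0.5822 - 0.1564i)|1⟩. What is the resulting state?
0.7979|0⟩ + (-0.5822 - 0.1564i)|1⟩

H² = I, so an even number of Hadamards cancels: H^4 = I and the state is unchanged.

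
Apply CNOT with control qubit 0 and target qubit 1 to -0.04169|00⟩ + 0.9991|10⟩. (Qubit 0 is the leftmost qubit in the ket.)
-0.04169|00⟩ + 0.9991|11⟩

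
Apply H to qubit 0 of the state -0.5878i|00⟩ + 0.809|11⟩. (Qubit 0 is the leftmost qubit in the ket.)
-0.4156i|00⟩ + 0.572|01⟩ - 0.4156i|10⟩ - 0.572|11⟩

H on qubit 0 mixes each pair of kets that differ only in qubit 0: amplitudes (a, b) of (|…0…⟩, |…1…⟩) become ((a + b)/√2, (a − b)/√2). Kets absent from the input have amplitude 0.
(|00⟩, |10⟩): (a, b) = (-0.5878i, 0) → (-0.4156i, -0.4156i)
(|01⟩, |11⟩): (a, b) = (0, 0.809) → (0.572, -0.572)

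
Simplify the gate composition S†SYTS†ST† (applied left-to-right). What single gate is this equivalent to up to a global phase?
Y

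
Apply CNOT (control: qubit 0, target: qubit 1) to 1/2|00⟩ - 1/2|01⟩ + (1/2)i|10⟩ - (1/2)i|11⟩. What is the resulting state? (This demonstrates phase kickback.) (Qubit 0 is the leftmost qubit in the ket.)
1/2|00⟩ - 1/2|01⟩ - (1/2)i|10⟩ + (1/2)i|11⟩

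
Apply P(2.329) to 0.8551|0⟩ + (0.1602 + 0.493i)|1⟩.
0.8551|0⟩ + (-0.4681 - 0.2227i)|1⟩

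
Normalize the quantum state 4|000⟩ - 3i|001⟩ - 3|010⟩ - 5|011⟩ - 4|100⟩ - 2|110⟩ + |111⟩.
1/√5|000⟩ - 0.3354i|001⟩ - 0.3354|010⟩ - 0.559|011⟩ - 1/√5|100⟩ - 0.2236|110⟩ + 0.1118|111⟩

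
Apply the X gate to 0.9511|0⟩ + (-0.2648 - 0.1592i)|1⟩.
(-0.2648 - 0.1592i)|0⟩ + 0.9511|1⟩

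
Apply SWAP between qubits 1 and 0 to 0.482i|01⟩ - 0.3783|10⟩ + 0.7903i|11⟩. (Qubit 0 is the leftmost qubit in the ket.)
-0.3783|01⟩ + 0.482i|10⟩ + 0.7903i|11⟩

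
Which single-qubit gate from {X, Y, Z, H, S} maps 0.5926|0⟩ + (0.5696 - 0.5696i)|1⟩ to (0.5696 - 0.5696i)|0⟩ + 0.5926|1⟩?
X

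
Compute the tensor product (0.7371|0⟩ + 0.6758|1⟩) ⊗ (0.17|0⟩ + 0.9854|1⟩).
0.1253|00⟩ + 0.7263|01⟩ + 0.1149|10⟩ + 0.6659|11⟩

amp(|b₁b₂…⟩) = product of the factor amplitudes for bits b₁, b₂, …; only kets whose every factor amplitude is nonzero survive.
|00⟩: (0.7371)(0.17) = 0.1253
|01⟩: (0.7371)(0.9854) = 0.7263
|10⟩: (0.6758)(0.17) = 0.1149
|11⟩: (0.6758)(0.9854) = 0.6659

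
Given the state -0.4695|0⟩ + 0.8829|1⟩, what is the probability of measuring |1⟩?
0.7795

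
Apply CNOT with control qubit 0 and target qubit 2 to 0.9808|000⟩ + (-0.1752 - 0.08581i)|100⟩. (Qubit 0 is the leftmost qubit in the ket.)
0.9808|000⟩ + (-0.1752 - 0.08581i)|101⟩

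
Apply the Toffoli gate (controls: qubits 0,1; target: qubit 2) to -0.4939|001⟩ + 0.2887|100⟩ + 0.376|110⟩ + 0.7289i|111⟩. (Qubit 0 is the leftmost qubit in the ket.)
-0.4939|001⟩ + 0.2887|100⟩ + 0.7289i|110⟩ + 0.376|111⟩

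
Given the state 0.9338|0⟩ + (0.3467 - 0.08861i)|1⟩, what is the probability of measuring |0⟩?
0.872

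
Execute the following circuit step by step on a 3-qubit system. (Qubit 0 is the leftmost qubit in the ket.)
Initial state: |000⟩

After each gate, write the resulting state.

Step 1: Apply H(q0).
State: 1/√2|000⟩ + 1/√2|100⟩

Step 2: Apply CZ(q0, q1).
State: 1/√2|000⟩ + 1/√2|100⟩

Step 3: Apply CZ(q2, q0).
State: 1/√2|000⟩ + 1/√2|100⟩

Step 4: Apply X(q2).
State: 1/√2|001⟩ + 1/√2|101⟩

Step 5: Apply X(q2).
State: 1/√2|000⟩ + 1/√2|100⟩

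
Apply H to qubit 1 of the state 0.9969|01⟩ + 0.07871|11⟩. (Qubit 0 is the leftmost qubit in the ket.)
0.7049|00⟩ - 0.7049|01⟩ + 0.05566|10⟩ - 0.05566|11⟩

H on qubit 1 mixes each pair of kets that differ only in qubit 1: amplitudes (a, b) of (|…0…⟩, |…1…⟩) become ((a + b)/√2, (a − b)/√2). Kets absent from the input have amplitude 0.
(|00⟩, |01⟩): (a, b) = (0, 0.9969) → (0.7049, -0.7049)
(|10⟩, |11⟩): (a, b) = (0, 0.07871) → (0.05566, -0.05566)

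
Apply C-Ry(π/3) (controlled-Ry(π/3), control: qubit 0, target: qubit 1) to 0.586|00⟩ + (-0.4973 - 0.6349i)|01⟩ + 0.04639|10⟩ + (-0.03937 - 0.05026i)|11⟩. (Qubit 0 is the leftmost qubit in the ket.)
0.586|00⟩ + (-0.4973 - 0.6349i)|01⟩ + (0.05986 + 0.02513i)|10⟩ + (-0.0109 - 0.04353i)|11⟩

C-Ry(π/3) leaves the control-|0⟩ kets |00⟩, |01⟩ unchanged and applies Ry(π/3) to qubit 1 on the control-|1⟩ pair (|10⟩, |11⟩).
Ry(π/3) = [[cos(θ/2), −sin(θ/2)], [sin(θ/2), cos(θ/2)]]; θ = π/3, cos(θ/2) ≈ 0.866025, sin(θ/2) ≈ 0.5.
With a = amp(|10⟩) = 0.04639 and b = amp(|11⟩) = (-0.03937 - 0.05026i):
new amp(|10⟩) = (0.866025)·a + (-0.5)·b = (0.05986 + 0.02513i)
new amp(|11⟩) = (0.5)·a + (0.866025)·b = (-0.0109 - 0.04353i)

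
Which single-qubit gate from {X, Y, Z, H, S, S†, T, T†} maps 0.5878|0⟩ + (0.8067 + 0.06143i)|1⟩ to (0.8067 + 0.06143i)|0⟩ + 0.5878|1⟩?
X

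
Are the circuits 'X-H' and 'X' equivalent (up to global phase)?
No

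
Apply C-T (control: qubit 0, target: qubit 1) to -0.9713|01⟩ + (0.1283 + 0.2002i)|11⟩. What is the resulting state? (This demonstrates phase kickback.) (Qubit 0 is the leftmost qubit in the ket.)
-0.9713|01⟩ + (-0.05084 + 0.2323i)|11⟩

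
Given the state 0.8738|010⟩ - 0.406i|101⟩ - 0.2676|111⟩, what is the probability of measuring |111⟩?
0.07161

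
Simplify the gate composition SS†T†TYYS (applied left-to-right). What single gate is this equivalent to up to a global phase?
S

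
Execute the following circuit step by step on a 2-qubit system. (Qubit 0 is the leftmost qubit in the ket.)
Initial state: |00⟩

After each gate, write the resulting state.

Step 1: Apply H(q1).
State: 1/√2|00⟩ + 1/√2|01⟩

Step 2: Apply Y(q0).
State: (1/√2)i|10⟩ + (1/√2)i|11⟩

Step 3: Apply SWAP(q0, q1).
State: (1/√2)i|01⟩ + (1/√2)i|11⟩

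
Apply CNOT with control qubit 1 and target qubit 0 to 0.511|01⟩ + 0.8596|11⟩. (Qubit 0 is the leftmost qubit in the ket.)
0.8596|01⟩ + 0.511|11⟩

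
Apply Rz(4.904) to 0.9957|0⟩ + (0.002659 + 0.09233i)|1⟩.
(-0.7682 - 0.6335i)|0⟩ + (-0.06079 - 0.06954i)|1⟩

Rz(4.904) = [[e^(−iθ/2), 0], [0, e^(iθ/2)]] with e^(±iθ/2) = cos(θ/2) ± i·sin(θ/2); θ = 4.904, cos(θ/2) ≈ -0.771505, sin(θ/2) ≈ 0.636223.
With a = amp(|0⟩) = 0.9957 and b = amp(|1⟩) = (0.002659 + 0.09233i):
new amp(|0⟩) = (-0.771505 - 0.636223i)·a = (-0.7682 - 0.6335i)
new amp(|1⟩) = (-0.771505 + 0.636223i)·b = (-0.06079 - 0.06954i)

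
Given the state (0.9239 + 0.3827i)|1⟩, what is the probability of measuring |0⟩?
0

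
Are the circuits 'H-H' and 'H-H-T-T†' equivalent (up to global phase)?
Yes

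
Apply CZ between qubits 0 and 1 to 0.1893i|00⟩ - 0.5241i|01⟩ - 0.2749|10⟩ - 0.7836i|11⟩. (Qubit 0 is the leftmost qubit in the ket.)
0.1893i|00⟩ - 0.5241i|01⟩ - 0.2749|10⟩ + 0.7836i|11⟩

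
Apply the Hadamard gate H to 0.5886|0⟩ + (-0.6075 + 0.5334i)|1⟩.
(-0.01336 + 0.3772i)|0⟩ + (0.8458 - 0.3772i)|1⟩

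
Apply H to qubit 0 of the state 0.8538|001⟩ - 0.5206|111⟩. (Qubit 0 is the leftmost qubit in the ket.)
0.6037|001⟩ - 0.3681|011⟩ + 0.6037|101⟩ + 0.3681|111⟩

H on qubit 0 mixes each pair of kets that differ only in qubit 0: amplitudes (a, b) of (|…0…⟩, |…1…⟩) become ((a + b)/√2, (a − b)/√2). Kets absent from the input have amplitude 0.
(|001⟩, |101⟩): (a, b) = (0.8538, 0) → (0.6037, 0.6037)
(|011⟩, |111⟩): (a, b) = (0, -0.5206) → (-0.3681, 0.3681)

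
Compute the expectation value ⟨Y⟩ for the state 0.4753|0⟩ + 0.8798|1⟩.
0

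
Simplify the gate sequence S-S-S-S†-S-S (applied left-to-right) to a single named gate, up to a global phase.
I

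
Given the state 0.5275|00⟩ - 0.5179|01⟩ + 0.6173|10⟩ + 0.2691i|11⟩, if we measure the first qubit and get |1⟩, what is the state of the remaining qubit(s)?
0.9167|0⟩ + 0.3996i|1⟩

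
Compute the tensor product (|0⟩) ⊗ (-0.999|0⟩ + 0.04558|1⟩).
-0.999|00⟩ + 0.04558|01⟩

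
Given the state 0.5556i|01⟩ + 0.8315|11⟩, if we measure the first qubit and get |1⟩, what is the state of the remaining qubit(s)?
|1⟩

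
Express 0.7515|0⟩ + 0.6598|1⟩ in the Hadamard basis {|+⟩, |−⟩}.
0.9979|+⟩ + 0.06484|−⟩

With |ψ⟩ = α|0⟩ + β|1⟩, the Hadamard-basis coefficients are ⟨+|ψ⟩ = (α + β)/√2 and ⟨−|ψ⟩ = (α − β)/√2.
Here α = 0.7515, β = 0.6598: (α + β)/√2 = 0.9979, (α − β)/√2 = 0.06484.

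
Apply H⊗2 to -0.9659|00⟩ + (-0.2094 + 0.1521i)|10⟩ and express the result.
(-0.5877 + 0.07605i)|00⟩ + (-0.5877 + 0.07605i)|01⟩ + (-0.3783 - 0.07605i)|10⟩ + (-0.3783 - 0.07605i)|11⟩

H⊗2 gives amp(|y⟩) = (1/2) Σ_x (−1)^(x·y) amp(|x⟩), where x·y is the number of positions in which both x and y have a 1.
|00⟩: (-0.9659 + (-0.2094 + 0.1521i))/2 = (-0.5877 + 0.07605i)
|01⟩: (-0.9659 + (-0.2094 + 0.1521i))/2 = (-0.5877 + 0.07605i)
|10⟩: (-0.9659 - (-0.2094 + 0.1521i))/2 = (-0.3783 - 0.07605i)
|11⟩: (-0.9659 - (-0.2094 + 0.1521i))/2 = (-0.3783 - 0.07605i)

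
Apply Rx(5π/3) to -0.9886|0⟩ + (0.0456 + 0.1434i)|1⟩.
(0.9279 - 0.0228i)|0⟩ + (-0.03949 + 0.3701i)|1⟩

Rx(5π/3) = [[cos(θ/2), −i·sin(θ/2)], [−i·sin(θ/2), cos(θ/2)]]; θ = 5π/3, cos(θ/2) ≈ -0.866025, sin(θ/2) ≈ 0.5.
With a = amp(|0⟩) = -0.9886 and b = amp(|1⟩) = (0.0456 + 0.1434i):
new amp(|0⟩) = (-0.866025)·a + (-0.5i)·b = (0.9279 - 0.0228i)
new amp(|1⟩) = (-0.5i)·a + (-0.866025)·b = (-0.03949 + 0.3701i)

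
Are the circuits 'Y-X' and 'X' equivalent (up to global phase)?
No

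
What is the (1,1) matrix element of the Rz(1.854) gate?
(0.6002 + 0.7998i)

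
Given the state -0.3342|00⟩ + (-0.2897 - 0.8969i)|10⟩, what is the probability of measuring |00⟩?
0.1117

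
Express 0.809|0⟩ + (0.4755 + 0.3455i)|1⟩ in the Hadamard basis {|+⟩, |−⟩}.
(0.9083 + 0.2443i)|+⟩ + (0.2358 - 0.2443i)|−⟩

With |ψ⟩ = α|0⟩ + β|1⟩, the Hadamard-basis coefficients are ⟨+|ψ⟩ = (α + β)/√2 and ⟨−|ψ⟩ = (α − β)/√2.
Here α = 0.809, β = (0.4755 + 0.3455i): (α + β)/√2 = (0.9083 + 0.2443i), (α − β)/√2 = (0.2358 - 0.2443i).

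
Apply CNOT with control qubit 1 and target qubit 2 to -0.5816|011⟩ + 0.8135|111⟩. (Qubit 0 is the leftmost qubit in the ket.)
-0.5816|010⟩ + 0.8135|110⟩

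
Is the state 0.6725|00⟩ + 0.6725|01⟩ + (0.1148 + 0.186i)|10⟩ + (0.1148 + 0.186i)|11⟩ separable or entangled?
Separable

Writing the state as a|00⟩ + b|01⟩ + c|10⟩ + d|11⟩, it is a product state iff ad − bc = 0.
Here (a, b, c, d) = (0.6725, 0.6725, (0.1148 + 0.186i), (0.1148 + 0.186i)): ad − bc = (0.6725)(0.1148 + 0.186i) − (0.6725)(0.1148 + 0.186i) = 0, so the state is separable.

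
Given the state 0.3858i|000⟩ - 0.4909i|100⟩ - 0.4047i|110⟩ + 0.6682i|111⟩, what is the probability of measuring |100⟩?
0.241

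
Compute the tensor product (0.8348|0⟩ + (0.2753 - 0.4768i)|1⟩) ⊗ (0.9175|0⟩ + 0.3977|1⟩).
0.7659|00⟩ + 0.332|01⟩ + (0.2526 - 0.4375i)|10⟩ + (0.1095 - 0.1896i)|11⟩

amp(|b₁b₂…⟩) = product of the factor amplitudes for bits b₁, b₂, …; only kets whose every factor amplitude is nonzero survive.
|00⟩: (0.8348)(0.9175) = 0.7659
|01⟩: (0.8348)(0.3977) = 0.332
|10⟩: (0.2753 - 0.4768i)(0.9175) = (0.2526 - 0.4375i)
|11⟩: (0.2753 - 0.4768i)(0.3977) = (0.1095 - 0.1896i)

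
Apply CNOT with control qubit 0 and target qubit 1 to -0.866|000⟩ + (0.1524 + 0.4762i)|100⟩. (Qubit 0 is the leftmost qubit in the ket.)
-0.866|000⟩ + (0.1524 + 0.4762i)|110⟩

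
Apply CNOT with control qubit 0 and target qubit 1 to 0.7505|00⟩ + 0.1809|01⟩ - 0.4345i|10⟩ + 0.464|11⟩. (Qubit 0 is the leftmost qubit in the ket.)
0.7505|00⟩ + 0.1809|01⟩ + 0.464|10⟩ - 0.4345i|11⟩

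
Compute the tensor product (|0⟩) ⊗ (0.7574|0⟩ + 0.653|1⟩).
0.7574|00⟩ + 0.653|01⟩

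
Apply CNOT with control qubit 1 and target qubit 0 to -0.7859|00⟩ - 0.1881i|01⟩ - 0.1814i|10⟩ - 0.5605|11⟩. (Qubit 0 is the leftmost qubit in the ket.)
-0.7859|00⟩ - 0.5605|01⟩ - 0.1814i|10⟩ - 0.1881i|11⟩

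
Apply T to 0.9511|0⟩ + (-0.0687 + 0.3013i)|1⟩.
0.9511|0⟩ + (-0.2616 + 0.1645i)|1⟩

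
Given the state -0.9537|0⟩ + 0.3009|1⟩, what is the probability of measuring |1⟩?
0.09054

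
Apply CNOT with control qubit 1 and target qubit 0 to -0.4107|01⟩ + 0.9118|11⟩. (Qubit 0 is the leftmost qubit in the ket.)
0.9118|01⟩ - 0.4107|11⟩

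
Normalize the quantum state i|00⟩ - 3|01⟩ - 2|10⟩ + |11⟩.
0.2582i|00⟩ - 0.7746|01⟩ - 0.5164|10⟩ + 0.2582|11⟩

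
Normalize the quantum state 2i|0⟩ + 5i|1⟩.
0.3714i|0⟩ + 0.9285i|1⟩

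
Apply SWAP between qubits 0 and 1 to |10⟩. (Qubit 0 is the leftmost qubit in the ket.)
|01⟩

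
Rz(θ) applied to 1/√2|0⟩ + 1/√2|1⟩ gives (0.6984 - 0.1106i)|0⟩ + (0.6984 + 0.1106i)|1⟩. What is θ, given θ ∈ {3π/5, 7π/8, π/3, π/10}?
π/10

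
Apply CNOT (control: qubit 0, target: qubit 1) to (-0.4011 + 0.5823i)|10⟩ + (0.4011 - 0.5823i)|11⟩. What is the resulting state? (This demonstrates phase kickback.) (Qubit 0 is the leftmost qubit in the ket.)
(0.4011 - 0.5823i)|10⟩ + (-0.4011 + 0.5823i)|11⟩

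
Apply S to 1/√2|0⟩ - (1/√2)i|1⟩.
1/√2|0⟩ + 1/√2|1⟩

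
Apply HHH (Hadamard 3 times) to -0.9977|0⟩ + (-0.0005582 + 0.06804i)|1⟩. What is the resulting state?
(-0.7059 + 0.04811i)|0⟩ + (-0.7051 - 0.04811i)|1⟩

H² = I, so H^3 = H: a single Hadamard. With (a, b) = (-0.9977, (-0.0005582 + 0.06804i)), H gives ((a + b)/√2, (a − b)/√2) = ((-0.7059 + 0.04811i), (-0.7051 - 0.04811i)).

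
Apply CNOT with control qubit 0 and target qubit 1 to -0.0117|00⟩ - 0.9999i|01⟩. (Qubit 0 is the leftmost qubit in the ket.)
-0.0117|00⟩ - 0.9999i|01⟩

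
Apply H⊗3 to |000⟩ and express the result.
1/√8|000⟩ + 1/√8|001⟩ + 1/√8|010⟩ + 1/√8|011⟩ + 1/√8|100⟩ + 1/√8|101⟩ + 1/√8|110⟩ + 1/√8|111⟩

H⊗3 gives amp(|y⟩) = (1/2√2) Σ_x (−1)^(x·y) amp(|x⟩), where x·y is the number of positions in which both x and y have a 1.
|000⟩: (1)/(2√2) = 1/√8
|001⟩: (1)/(2√2) = 1/√8
|010⟩: (1)/(2√2) = 1/√8
|011⟩: (1)/(2√2) = 1/√8
|100⟩: (1)/(2√2) = 1/√8
|101⟩: (1)/(2√2) = 1/√8
|110⟩: (1)/(2√2) = 1/√8
|111⟩: (1)/(2√2) = 1/√8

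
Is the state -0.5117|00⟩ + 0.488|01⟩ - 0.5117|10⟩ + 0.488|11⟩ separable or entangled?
Separable

Writing the state as a|00⟩ + b|01⟩ + c|10⟩ + d|11⟩, it is a product state iff ad − bc = 0.
Here (a, b, c, d) = (-0.5117, 0.488, -0.5117, 0.488): ad − bc = (-0.5117)(0.488) − (0.488)(-0.5117) = 0, so the state is separable.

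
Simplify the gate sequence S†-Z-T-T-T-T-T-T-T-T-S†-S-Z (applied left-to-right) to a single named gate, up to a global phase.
S†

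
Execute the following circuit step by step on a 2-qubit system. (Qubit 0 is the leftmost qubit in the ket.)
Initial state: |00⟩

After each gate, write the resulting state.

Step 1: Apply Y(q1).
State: i|01⟩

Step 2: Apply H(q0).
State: (1/√2)i|01⟩ + (1/√2)i|11⟩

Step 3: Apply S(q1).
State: -1/√2|01⟩ - 1/√2|11⟩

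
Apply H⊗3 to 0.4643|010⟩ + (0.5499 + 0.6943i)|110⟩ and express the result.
(0.3586 + 0.2455i)|000⟩ + (0.3586 + 0.2455i)|001⟩ + (-0.3586 - 0.2455i)|010⟩ + (-0.3586 - 0.2455i)|011⟩ + (-0.03026 - 0.2455i)|100⟩ + (-0.03026 - 0.2455i)|101⟩ + (0.03026 + 0.2455i)|110⟩ + (0.03026 + 0.2455i)|111⟩

H⊗3 gives amp(|y⟩) = (1/2√2) Σ_x (−1)^(x·y) amp(|x⟩), where x·y is the number of positions in which both x and y have a 1.
|000⟩: (0.4643 + (0.5499 + 0.6943i))/(2√2) = (0.3586 + 0.2455i)
|001⟩: (0.4643 + (0.5499 + 0.6943i))/(2√2) = (0.3586 + 0.2455i)
|010⟩: (-0.4643 - (0.5499 + 0.6943i))/(2√2) = (-0.3586 - 0.2455i)
|011⟩: (-0.4643 - (0.5499 + 0.6943i))/(2√2) = (-0.3586 - 0.2455i)
|100⟩: (0.4643 - (0.5499 + 0.6943i))/(2√2) = (-0.03026 - 0.2455i)
|101⟩: (0.4643 - (0.5499 + 0.6943i))/(2√2) = (-0.03026 - 0.2455i)
|110⟩: (-0.4643 + (0.5499 + 0.6943i))/(2√2) = (0.03026 + 0.2455i)
|111⟩: (-0.4643 + (0.5499 + 0.6943i))/(2√2) = (0.03026 + 0.2455i)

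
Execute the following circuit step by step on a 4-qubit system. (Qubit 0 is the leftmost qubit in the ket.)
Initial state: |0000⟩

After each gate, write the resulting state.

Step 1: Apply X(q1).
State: |0100⟩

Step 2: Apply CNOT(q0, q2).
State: |0100⟩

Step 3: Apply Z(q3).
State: |0100⟩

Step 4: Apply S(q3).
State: |0100⟩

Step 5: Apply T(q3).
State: |0100⟩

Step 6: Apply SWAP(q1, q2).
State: |0010⟩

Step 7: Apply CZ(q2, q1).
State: |0010⟩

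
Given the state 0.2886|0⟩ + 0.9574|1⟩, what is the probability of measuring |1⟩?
0.9166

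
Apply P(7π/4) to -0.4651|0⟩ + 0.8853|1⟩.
-0.4651|0⟩ + (0.626 - 0.626i)|1⟩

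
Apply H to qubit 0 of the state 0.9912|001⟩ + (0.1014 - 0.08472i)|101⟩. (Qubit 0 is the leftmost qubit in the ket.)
(0.7726 - 0.05991i)|001⟩ + (0.6292 + 0.05991i)|101⟩

H on qubit 0 mixes each pair of kets that differ only in qubit 0: amplitudes (a, b) of (|…0…⟩, |…1…⟩) become ((a + b)/√2, (a − b)/√2). Kets absent from the input have amplitude 0.
(|001⟩, |101⟩): (a, b) = (0.9912, (0.1014 - 0.08472i)) → ((0.7726 - 0.05991i), (0.6292 + 0.05991i))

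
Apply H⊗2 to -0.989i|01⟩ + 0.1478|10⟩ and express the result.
(0.0739 - 0.4945i)|00⟩ + (0.0739 + 0.4945i)|01⟩ + (-0.0739 - 0.4945i)|10⟩ + (-0.0739 + 0.4945i)|11⟩

H⊗2 gives amp(|y⟩) = (1/2) Σ_x (−1)^(x·y) amp(|x⟩), where x·y is the number of positions in which both x and y have a 1.
|00⟩: (-0.989i + 0.1478)/2 = (0.0739 - 0.4945i)
|01⟩: (0.989i + 0.1478)/2 = (0.0739 + 0.4945i)
|10⟩: (-0.989i - 0.1478)/2 = (-0.0739 - 0.4945i)
|11⟩: (0.989i - 0.1478)/2 = (-0.0739 + 0.4945i)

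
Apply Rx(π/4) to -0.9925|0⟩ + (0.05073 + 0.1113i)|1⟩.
(-0.8744 - 0.01941i)|0⟩ + (0.04687 + 0.4826i)|1⟩

Rx(π/4) = [[cos(θ/2), −i·sin(θ/2)], [−i·sin(θ/2), cos(θ/2)]]; θ = π/4, cos(θ/2) ≈ 0.92388, sin(θ/2) ≈ 0.382683.
With a = amp(|0⟩) = -0.9925 and b = amp(|1⟩) = (0.05073 + 0.1113i):
new amp(|0⟩) = (0.92388)·a + (-0.382683i)·b = (-0.8744 - 0.01941i)
new amp(|1⟩) = (-0.382683i)·a + (0.92388)·b = (0.04687 + 0.4826i)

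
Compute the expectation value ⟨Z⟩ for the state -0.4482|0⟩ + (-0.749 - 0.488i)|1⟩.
-0.5983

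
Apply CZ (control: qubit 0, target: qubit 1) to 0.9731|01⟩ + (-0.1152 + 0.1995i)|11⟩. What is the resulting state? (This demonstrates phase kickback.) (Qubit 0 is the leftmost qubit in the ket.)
0.9731|01⟩ + (0.1152 - 0.1995i)|11⟩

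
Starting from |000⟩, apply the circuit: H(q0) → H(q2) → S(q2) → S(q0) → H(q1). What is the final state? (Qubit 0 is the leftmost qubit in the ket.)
1/√8|000⟩ + (1/√8)i|001⟩ + 1/√8|010⟩ + (1/√8)i|011⟩ + (1/√8)i|100⟩ - 1/√8|101⟩ + (1/√8)i|110⟩ - 1/√8|111⟩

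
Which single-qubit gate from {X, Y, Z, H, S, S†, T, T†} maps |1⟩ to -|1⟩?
Z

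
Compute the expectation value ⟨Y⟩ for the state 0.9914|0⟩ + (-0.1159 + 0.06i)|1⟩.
0.119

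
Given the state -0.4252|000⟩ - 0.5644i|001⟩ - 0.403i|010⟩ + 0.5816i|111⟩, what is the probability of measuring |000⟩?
0.1808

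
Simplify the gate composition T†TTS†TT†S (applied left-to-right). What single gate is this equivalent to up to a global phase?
T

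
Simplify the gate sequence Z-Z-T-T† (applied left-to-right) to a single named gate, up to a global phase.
I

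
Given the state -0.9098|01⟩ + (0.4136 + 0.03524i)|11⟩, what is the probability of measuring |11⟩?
0.1723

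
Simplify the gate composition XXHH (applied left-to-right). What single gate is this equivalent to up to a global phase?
I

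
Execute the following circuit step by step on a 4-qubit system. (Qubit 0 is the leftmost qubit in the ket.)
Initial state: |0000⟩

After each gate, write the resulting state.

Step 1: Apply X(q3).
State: |0001⟩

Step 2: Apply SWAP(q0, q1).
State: |0001⟩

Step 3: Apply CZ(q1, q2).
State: |0001⟩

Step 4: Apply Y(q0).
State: i|1001⟩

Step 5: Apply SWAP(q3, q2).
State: i|1010⟩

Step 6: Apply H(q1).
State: (1/√2)i|1010⟩ + (1/√2)i|1110⟩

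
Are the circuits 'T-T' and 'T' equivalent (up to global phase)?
No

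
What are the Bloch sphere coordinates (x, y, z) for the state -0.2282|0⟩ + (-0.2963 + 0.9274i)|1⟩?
(0.1352, -0.4233, -0.8958)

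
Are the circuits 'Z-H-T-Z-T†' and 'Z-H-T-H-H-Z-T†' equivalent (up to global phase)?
Yes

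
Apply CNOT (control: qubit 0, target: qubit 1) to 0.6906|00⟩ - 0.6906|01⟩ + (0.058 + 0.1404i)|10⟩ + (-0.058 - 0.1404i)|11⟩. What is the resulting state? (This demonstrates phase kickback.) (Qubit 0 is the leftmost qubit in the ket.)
0.6906|00⟩ - 0.6906|01⟩ + (-0.058 - 0.1404i)|10⟩ + (0.058 + 0.1404i)|11⟩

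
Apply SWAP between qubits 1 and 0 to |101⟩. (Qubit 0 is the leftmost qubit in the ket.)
|011⟩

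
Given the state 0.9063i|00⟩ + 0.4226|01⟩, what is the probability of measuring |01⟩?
0.1786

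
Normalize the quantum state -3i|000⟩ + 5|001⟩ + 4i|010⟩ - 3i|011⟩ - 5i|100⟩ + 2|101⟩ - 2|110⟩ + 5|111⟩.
-0.2774i|000⟩ + 0.4623|001⟩ + 0.3698i|010⟩ - 0.2774i|011⟩ - 0.4623i|100⟩ + 0.1849|101⟩ - 0.1849|110⟩ + 0.4623|111⟩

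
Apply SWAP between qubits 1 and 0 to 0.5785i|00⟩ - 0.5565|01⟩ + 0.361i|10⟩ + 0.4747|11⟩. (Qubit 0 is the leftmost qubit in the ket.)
0.5785i|00⟩ + 0.361i|01⟩ - 0.5565|10⟩ + 0.4747|11⟩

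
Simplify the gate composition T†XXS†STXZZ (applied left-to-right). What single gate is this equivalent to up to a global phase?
X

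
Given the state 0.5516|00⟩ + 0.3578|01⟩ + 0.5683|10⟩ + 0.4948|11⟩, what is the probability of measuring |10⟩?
0.323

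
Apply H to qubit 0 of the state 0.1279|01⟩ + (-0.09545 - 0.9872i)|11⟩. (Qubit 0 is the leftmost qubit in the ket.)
(0.02295 - 0.6981i)|01⟩ + (0.1579 + 0.6981i)|11⟩

H on qubit 0 mixes each pair of kets that differ only in qubit 0: amplitudes (a, b) of (|…0…⟩, |…1…⟩) become ((a + b)/√2, (a − b)/√2). Kets absent from the input have amplitude 0.
(|01⟩, |11⟩): (a, b) = (0.1279, (-0.09545 - 0.9872i)) → ((0.02295 - 0.6981i), (0.1579 + 0.6981i))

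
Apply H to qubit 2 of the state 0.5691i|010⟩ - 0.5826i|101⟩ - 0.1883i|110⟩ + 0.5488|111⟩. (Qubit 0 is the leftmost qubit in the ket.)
0.4024i|010⟩ + 0.4024i|011⟩ - 0.412i|100⟩ + 0.412i|101⟩ + (0.3881 - 0.1331i)|110⟩ + (-0.3881 - 0.1331i)|111⟩

H on qubit 2 mixes each pair of kets that differ only in qubit 2: amplitudes (a, b) of (|…0…⟩, |…1…⟩) become ((a + b)/√2, (a − b)/√2). Kets absent from the input have amplitude 0.
(|010⟩, |011⟩): (a, b) = (0.5691i, 0) → (0.4024i, 0.4024i)
(|100⟩, |101⟩): (a, b) = (0, -0.5826i) → (-0.412i, 0.412i)
(|110⟩, |111⟩): (a, b) = (-0.1883i, 0.5488) → ((0.3881 - 0.1331i), (-0.3881 - 0.1331i))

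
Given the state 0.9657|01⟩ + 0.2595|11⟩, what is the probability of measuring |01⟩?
0.9326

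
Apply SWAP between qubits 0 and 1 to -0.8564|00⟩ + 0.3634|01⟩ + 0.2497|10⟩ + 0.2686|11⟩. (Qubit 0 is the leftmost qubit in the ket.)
-0.8564|00⟩ + 0.2497|01⟩ + 0.3634|10⟩ + 0.2686|11⟩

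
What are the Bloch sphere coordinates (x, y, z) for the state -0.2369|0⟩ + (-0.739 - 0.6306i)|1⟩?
(0.3501, 0.2988, -0.8877)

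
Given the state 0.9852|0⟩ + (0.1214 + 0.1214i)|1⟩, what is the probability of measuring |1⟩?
0.02948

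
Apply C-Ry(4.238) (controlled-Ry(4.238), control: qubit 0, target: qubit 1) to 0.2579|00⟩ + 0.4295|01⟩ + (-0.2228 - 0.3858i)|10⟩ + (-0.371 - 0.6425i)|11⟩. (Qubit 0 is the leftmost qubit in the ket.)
0.2579|00⟩ + 0.4295|01⟩ + (0.4327 + 0.7494i)|10⟩ + (0.003197 + 0.005576i)|11⟩

C-Ry(4.238) leaves the control-|0⟩ kets |00⟩, |01⟩ unchanged and applies Ry(4.238) to qubit 1 on the control-|1⟩ pair (|10⟩, |11⟩).
Ry(4.238) = [[cos(θ/2), −sin(θ/2)], [sin(θ/2), cos(θ/2)]]; θ = 4.238, cos(θ/2) ≈ -0.521155, sin(θ/2) ≈ 0.853462.
With a = amp(|10⟩) = (-0.2228 - 0.3858i) and b = amp(|11⟩) = (-0.371 - 0.6425i):
new amp(|10⟩) = (-0.521155)·a + (-0.853462)·b = (0.4327 + 0.7494i)
new amp(|11⟩) = (0.853462)·a + (-0.521155)·b = (0.003197 + 0.005576i)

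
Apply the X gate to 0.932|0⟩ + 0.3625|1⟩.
0.3625|0⟩ + 0.932|1⟩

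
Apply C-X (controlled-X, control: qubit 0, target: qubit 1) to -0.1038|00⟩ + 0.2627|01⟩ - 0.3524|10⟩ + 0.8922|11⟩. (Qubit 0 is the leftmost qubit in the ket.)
-0.1038|00⟩ + 0.2627|01⟩ + 0.8922|10⟩ - 0.3524|11⟩

C-X leaves the control-|0⟩ kets |00⟩, |01⟩ unchanged and applies X to qubit 1 on the control-|1⟩ pair (|10⟩, |11⟩).
X = [[0, 1], [1, 0]].
With a = amp(|10⟩) = -0.3524 and b = amp(|11⟩) = 0.8922:
new amp(|10⟩) = (1)·b = 0.8922
new amp(|11⟩) = (1)·a = -0.3524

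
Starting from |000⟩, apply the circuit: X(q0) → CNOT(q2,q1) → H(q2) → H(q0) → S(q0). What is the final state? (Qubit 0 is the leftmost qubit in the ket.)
1/2|000⟩ + 1/2|001⟩ - (1/2)i|100⟩ - (1/2)i|101⟩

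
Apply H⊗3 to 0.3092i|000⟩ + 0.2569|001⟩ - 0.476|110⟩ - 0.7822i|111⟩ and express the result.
(-0.07746 - 0.1672i)|000⟩ + (-0.2591 + 0.3859i)|001⟩ + (0.2591 + 0.3859i)|010⟩ + (0.07746 - 0.1672i)|011⟩ + (0.2591 + 0.3859i)|100⟩ + (0.07746 - 0.1672i)|101⟩ + (-0.07746 - 0.1672i)|110⟩ + (-0.2591 + 0.3859i)|111⟩

H⊗3 gives amp(|y⟩) = (1/2√2) Σ_x (−1)^(x·y) amp(|x⟩), where x·y is the number of positions in which both x and y have a 1.
|000⟩: (0.3092i + 0.2569 - 0.476 - 0.7822i)/(2√2) = (-0.07746 - 0.1672i)
|001⟩: (0.3092i - 0.2569 - 0.476 + 0.7822i)/(2√2) = (-0.2591 + 0.3859i)
|010⟩: (0.3092i + 0.2569 + 0.476 + 0.7822i)/(2√2) = (0.2591 + 0.3859i)
|011⟩: (0.3092i - 0.2569 + 0.476 - 0.7822i)/(2√2) = (0.07746 - 0.1672i)
|100⟩: (0.3092i + 0.2569 + 0.476 + 0.7822i)/(2√2) = (0.2591 + 0.3859i)
|101⟩: (0.3092i - 0.2569 + 0.476 - 0.7822i)/(2√2) = (0.07746 - 0.1672i)
|110⟩: (0.3092i + 0.2569 - 0.476 - 0.7822i)/(2√2) = (-0.07746 - 0.1672i)
|111⟩: (0.3092i - 0.2569 - 0.476 + 0.7822i)/(2√2) = (-0.2591 + 0.3859i)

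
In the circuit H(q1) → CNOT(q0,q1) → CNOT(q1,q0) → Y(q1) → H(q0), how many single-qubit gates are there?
3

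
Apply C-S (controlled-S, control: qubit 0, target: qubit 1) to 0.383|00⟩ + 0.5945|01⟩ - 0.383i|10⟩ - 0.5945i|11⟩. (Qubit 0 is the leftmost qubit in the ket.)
0.383|00⟩ + 0.5945|01⟩ - 0.383i|10⟩ + 0.5945|11⟩

C-S leaves the control-|0⟩ kets |00⟩, |01⟩ unchanged and applies S to qubit 1 on the control-|1⟩ pair (|10⟩, |11⟩).
S = [[1, 0], [0, i]].
With a = amp(|10⟩) = -0.383i and b = amp(|11⟩) = -0.5945i:
new amp(|10⟩) = (1)·a = -0.383i
new amp(|11⟩) = (i)·b = 0.5945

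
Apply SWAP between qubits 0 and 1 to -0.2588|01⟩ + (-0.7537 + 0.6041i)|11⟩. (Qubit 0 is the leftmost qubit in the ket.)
-0.2588|10⟩ + (-0.7537 + 0.6041i)|11⟩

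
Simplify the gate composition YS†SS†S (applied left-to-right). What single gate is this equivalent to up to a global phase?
Y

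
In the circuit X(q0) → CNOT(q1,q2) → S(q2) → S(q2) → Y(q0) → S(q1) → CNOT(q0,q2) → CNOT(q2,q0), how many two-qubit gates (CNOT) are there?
3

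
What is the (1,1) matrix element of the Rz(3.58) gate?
(-0.2175 + 0.9761i)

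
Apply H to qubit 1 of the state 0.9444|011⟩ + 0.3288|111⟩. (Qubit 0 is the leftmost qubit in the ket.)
0.6678|001⟩ - 0.6678|011⟩ + 0.2325|101⟩ - 0.2325|111⟩

H on qubit 1 mixes each pair of kets that differ only in qubit 1: amplitudes (a, b) of (|…0…⟩, |…1…⟩) become ((a + b)/√2, (a − b)/√2). Kets absent from the input have amplitude 0.
(|001⟩, |011⟩): (a, b) = (0, 0.9444) → (0.6678, -0.6678)
(|101⟩, |111⟩): (a, b) = (0, 0.3288) → (0.2325, -0.2325)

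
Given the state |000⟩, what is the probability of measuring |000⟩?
1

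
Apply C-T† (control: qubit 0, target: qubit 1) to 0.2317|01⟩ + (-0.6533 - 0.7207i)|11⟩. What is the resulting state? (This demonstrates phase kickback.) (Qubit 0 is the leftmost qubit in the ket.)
0.2317|01⟩ + (-0.9716 - 0.04766i)|11⟩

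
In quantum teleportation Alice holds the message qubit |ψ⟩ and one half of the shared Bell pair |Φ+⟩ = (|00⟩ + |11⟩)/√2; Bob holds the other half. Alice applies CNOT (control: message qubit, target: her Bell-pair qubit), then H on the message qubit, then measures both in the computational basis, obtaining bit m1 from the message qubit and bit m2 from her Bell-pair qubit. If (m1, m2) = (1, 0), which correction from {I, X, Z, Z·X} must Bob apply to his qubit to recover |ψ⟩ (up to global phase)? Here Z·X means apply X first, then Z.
Z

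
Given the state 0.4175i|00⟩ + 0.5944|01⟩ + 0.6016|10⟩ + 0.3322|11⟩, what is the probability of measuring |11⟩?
0.1104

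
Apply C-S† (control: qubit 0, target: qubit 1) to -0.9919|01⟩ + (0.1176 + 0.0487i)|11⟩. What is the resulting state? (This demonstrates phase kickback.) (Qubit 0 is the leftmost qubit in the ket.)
-0.9919|01⟩ + (0.0487 - 0.1176i)|11⟩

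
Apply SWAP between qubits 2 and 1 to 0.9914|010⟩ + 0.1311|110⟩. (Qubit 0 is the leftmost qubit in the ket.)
0.9914|001⟩ + 0.1311|101⟩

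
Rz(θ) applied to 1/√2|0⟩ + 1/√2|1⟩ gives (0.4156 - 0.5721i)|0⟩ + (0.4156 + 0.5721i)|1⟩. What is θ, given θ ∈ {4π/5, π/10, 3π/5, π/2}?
3π/5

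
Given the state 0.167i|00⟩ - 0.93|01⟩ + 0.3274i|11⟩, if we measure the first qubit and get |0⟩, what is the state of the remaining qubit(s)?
0.1767i|0⟩ - 0.9843|1⟩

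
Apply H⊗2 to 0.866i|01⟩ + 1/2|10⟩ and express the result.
(0.25 + 0.433i)|00⟩ + (0.25 - 0.433i)|01⟩ + (-0.25 + 0.433i)|10⟩ + (-0.25 - 0.433i)|11⟩

H⊗2 gives amp(|y⟩) = (1/2) Σ_x (−1)^(x·y) amp(|x⟩), where x·y is the number of positions in which both x and y have a 1.
|00⟩: (0.866i + 1/2)/2 = (0.25 + 0.433i)
|01⟩: (-0.866i + 1/2)/2 = (0.25 - 0.433i)
|10⟩: (0.866i - 1/2)/2 = (-0.25 + 0.433i)
|11⟩: (-0.866i - 1/2)/2 = (-0.25 - 0.433i)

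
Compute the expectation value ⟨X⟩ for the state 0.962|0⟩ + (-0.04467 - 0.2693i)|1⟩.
-0.08595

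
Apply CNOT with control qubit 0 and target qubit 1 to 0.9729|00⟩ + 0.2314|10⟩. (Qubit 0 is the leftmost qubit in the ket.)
0.9729|00⟩ + 0.2314|11⟩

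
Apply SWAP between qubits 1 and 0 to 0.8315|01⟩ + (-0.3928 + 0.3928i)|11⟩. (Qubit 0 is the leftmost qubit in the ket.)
0.8315|10⟩ + (-0.3928 + 0.3928i)|11⟩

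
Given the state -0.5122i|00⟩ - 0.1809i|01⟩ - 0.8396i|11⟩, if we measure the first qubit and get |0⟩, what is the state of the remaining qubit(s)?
-0.9429i|0⟩ - 0.333i|1⟩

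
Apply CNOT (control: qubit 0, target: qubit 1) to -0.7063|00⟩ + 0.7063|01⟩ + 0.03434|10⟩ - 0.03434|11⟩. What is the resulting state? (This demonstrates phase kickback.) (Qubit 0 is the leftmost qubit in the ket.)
-0.7063|00⟩ + 0.7063|01⟩ - 0.03434|10⟩ + 0.03434|11⟩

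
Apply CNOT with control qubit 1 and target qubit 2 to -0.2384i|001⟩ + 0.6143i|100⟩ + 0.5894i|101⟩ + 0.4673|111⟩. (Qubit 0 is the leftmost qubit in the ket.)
-0.2384i|001⟩ + 0.6143i|100⟩ + 0.5894i|101⟩ + 0.4673|110⟩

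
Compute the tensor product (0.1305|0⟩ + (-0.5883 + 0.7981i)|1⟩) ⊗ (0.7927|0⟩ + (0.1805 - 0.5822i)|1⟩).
0.1034|00⟩ + (0.02356 - 0.07598i)|01⟩ + (-0.4663 + 0.6327i)|10⟩ + (0.3585 + 0.4866i)|11⟩

amp(|b₁b₂…⟩) = product of the factor amplitudes for bits b₁, b₂, …; only kets whose every factor amplitude is nonzero survive.
|00⟩: (0.1305)(0.7927) = 0.1034
|01⟩: (0.1305)(0.1805 - 0.5822i) = (0.02356 - 0.07598i)
|10⟩: (-0.5883 + 0.7981i)(0.7927) = (-0.4663 + 0.6327i)
|11⟩: (-0.5883 + 0.7981i)(0.1805 - 0.5822i) = (0.3585 + 0.4866i)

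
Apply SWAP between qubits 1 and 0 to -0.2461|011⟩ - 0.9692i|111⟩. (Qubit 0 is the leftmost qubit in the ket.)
-0.2461|101⟩ - 0.9692i|111⟩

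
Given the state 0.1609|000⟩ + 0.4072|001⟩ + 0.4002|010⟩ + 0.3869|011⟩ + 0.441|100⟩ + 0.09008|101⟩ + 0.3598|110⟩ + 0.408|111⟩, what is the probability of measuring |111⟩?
0.1665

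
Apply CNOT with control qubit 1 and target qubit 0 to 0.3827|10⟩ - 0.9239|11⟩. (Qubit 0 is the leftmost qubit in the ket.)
-0.9239|01⟩ + 0.3827|10⟩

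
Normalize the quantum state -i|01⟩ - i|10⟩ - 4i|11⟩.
-0.2357i|01⟩ - 0.2357i|10⟩ - 0.9428i|11⟩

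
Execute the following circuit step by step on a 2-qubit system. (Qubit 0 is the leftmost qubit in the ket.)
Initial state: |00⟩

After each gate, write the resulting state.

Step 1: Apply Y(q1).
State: i|01⟩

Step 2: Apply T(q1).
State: (-1/√2 + (1/√2)i)|01⟩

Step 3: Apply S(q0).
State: (-1/√2 + (1/√2)i)|01⟩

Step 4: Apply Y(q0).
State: (-1/√2 - (1/√2)i)|11⟩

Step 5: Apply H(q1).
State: (-1/2 - (1/2)i)|10⟩ + (1/2 + (1/2)i)|11⟩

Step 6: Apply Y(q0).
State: (-1/2 + (1/2)i)|00⟩ + (1/2 - (1/2)i)|01⟩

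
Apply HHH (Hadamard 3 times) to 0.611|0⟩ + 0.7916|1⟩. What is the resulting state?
0.9918|0⟩ - 0.1277|1⟩

H² = I, so H^3 = H: a single Hadamard. With (a, b) = (0.611, 0.7916), H gives ((a + b)/√2, (a − b)/√2) = (0.9918, -0.1277).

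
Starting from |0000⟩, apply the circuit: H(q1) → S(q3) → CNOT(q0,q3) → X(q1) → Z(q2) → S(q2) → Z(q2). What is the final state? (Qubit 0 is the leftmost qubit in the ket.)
1/√2|0000⟩ + 1/√2|0100⟩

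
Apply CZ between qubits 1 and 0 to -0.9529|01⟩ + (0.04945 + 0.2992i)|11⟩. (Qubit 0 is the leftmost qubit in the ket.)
-0.9529|01⟩ + (-0.04945 - 0.2992i)|11⟩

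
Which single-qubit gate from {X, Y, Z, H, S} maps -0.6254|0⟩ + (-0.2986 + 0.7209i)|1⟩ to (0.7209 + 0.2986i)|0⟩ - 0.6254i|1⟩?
Y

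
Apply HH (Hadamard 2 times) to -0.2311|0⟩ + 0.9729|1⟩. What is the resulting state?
-0.2311|0⟩ + 0.9729|1⟩

H² = I, so an even number of Hadamards cancels: H^2 = I and the state is unchanged.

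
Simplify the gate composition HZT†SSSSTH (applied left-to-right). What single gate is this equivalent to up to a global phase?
X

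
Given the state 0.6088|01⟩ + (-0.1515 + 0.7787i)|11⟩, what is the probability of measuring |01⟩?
0.3706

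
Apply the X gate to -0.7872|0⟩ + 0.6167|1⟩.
0.6167|0⟩ - 0.7872|1⟩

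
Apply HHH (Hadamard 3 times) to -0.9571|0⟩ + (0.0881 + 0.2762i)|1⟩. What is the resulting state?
(-0.6145 + 0.1953i)|0⟩ + (-0.7391 - 0.1953i)|1⟩

H² = I, so H^3 = H: a single Hadamard. With (a, b) = (-0.9571, (0.0881 + 0.2762i)), H gives ((a + b)/√2, (a − b)/√2) = ((-0.6145 + 0.1953i), (-0.7391 - 0.1953i)).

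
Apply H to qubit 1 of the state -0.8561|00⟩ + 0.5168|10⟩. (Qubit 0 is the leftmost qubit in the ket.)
-0.6054|00⟩ - 0.6054|01⟩ + 0.3654|10⟩ + 0.3654|11⟩

H on qubit 1 mixes each pair of kets that differ only in qubit 1: amplitudes (a, b) of (|…0…⟩, |…1…⟩) become ((a + b)/√2, (a − b)/√2). Kets absent from the input have amplitude 0.
(|00⟩, |01⟩): (a, b) = (-0.8561, 0) → (-0.6054, -0.6054)
(|10⟩, |11⟩): (a, b) = (0.5168, 0) → (0.3654, 0.3654)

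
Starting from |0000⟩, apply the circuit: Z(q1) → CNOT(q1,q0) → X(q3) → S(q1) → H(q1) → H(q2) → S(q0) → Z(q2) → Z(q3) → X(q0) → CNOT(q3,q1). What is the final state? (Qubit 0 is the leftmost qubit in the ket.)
-1/2|1001⟩ + 1/2|1011⟩ - 1/2|1101⟩ + 1/2|1111⟩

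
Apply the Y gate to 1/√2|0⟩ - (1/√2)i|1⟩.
-1/√2|0⟩ + (1/√2)i|1⟩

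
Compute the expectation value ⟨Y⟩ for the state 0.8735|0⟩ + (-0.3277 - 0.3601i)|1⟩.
-0.6291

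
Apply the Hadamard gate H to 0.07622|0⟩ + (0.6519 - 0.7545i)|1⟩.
(0.5149 - 0.5335i)|0⟩ + (-0.4071 + 0.5335i)|1⟩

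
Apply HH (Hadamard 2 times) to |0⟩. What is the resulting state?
|0⟩

H² = I, so an even number of Hadamards cancels: H^2 = I and the state is unchanged.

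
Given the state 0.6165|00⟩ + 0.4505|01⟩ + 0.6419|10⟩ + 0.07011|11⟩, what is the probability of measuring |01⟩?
0.203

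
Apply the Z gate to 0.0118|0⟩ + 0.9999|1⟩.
0.0118|0⟩ - 0.9999|1⟩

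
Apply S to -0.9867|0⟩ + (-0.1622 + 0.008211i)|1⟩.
-0.9867|0⟩ + (-0.008211 - 0.1622i)|1⟩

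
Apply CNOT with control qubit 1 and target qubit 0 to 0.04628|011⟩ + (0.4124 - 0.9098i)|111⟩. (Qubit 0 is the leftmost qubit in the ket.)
(0.4124 - 0.9098i)|011⟩ + 0.04628|111⟩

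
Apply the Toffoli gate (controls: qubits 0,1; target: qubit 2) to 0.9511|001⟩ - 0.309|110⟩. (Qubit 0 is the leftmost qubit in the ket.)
0.9511|001⟩ - 0.309|111⟩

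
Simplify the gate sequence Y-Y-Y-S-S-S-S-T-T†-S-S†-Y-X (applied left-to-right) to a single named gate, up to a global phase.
X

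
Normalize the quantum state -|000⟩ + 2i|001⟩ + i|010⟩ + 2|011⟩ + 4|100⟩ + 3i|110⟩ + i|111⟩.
-0.1667|000⟩ + 0.3333i|001⟩ + 0.1667i|010⟩ + 0.3333|011⟩ + 0.6667|100⟩ + (1/2)i|110⟩ + 0.1667i|111⟩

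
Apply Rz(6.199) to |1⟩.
(-0.9991 + 0.04208i)|1⟩

Rz(6.199) = [[e^(−iθ/2), 0], [0, e^(iθ/2)]] with e^(±iθ/2) = cos(θ/2) ± i·sin(θ/2); θ = 6.199, cos(θ/2) ≈ -0.999114, sin(θ/2) ≈ 0.0420802.
With a = amp(|0⟩) = 0 and b = amp(|1⟩) = 1:
new amp(|0⟩) = (-0.999114 - 0.0420802i)·a = 0
new amp(|1⟩) = (-0.999114 + 0.0420802i)·b = (-0.9991 + 0.04208i)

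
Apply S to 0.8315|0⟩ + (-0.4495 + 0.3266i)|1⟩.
0.8315|0⟩ + (-0.3266 - 0.4495i)|1⟩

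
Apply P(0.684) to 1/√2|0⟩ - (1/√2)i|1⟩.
1/√2|0⟩ + (0.4468 - 0.548i)|1⟩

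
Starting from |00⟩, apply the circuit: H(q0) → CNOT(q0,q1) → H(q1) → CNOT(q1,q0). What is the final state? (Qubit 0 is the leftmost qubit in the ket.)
1/2|00⟩ - 1/2|01⟩ + 1/2|10⟩ + 1/2|11⟩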